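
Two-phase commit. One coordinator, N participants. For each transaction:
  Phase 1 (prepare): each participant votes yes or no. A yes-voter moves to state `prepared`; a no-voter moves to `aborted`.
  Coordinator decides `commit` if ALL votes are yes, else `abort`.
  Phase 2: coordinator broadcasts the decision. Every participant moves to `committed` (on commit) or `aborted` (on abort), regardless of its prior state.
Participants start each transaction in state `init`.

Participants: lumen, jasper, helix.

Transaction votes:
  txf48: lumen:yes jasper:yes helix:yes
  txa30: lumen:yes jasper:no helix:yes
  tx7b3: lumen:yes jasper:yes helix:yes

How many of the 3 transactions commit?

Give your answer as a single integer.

txf48: all yes -> commit (commits=1)
txa30: no from jasper -> abort (commits=1)
tx7b3: all yes -> commit (commits=2)

Answer: 2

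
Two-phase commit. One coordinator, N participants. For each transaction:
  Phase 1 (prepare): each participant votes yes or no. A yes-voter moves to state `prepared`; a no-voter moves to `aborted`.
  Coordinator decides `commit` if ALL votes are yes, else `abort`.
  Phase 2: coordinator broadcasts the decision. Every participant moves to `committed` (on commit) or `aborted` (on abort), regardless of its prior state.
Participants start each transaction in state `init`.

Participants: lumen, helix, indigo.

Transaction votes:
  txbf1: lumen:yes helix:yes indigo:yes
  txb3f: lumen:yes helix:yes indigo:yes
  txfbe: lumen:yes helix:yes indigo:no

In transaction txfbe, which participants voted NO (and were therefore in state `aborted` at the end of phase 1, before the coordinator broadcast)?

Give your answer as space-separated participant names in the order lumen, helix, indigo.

Answer: indigo

Derivation:
Txn txfbe phase 1: lumen yes -> prepared; helix yes -> prepared; indigo no -> aborted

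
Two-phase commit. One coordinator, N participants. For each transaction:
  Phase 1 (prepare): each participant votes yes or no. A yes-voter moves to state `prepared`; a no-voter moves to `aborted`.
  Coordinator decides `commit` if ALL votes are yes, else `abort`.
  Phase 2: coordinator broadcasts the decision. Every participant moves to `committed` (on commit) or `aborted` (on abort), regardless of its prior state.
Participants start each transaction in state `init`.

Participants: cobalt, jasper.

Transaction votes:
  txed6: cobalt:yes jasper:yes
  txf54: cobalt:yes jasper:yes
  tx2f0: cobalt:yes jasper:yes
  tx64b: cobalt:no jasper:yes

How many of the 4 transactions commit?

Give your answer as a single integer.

Answer: 3

Derivation:
txed6: all yes -> commit (commits=1)
txf54: all yes -> commit (commits=2)
tx2f0: all yes -> commit (commits=3)
tx64b: no from cobalt -> abort (commits=3)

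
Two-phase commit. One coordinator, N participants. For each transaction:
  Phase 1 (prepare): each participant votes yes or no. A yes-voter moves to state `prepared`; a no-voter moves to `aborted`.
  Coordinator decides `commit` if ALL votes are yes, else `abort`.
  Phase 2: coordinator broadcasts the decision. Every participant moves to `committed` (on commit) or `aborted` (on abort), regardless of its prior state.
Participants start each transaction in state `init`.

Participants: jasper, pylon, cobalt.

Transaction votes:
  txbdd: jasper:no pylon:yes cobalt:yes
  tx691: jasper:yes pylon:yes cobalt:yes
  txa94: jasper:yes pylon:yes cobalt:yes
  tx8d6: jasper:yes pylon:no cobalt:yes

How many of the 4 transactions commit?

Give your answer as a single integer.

Answer: 2

Derivation:
txbdd: no from jasper -> abort (commits=0)
tx691: all yes -> commit (commits=1)
txa94: all yes -> commit (commits=2)
tx8d6: no from pylon -> abort (commits=2)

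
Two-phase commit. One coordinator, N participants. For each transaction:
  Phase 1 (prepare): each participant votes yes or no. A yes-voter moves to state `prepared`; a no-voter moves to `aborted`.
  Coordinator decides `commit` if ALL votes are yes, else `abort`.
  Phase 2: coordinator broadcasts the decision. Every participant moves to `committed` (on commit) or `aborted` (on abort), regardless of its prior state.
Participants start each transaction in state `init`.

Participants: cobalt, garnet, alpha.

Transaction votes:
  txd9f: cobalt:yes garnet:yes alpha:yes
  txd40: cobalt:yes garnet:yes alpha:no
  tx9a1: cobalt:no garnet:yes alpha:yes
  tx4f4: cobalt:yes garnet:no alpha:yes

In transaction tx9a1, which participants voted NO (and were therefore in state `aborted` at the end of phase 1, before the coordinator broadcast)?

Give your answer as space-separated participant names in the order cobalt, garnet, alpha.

Txn tx9a1 phase 1: cobalt no -> aborted; garnet yes -> prepared; alpha yes -> prepared

Answer: cobalt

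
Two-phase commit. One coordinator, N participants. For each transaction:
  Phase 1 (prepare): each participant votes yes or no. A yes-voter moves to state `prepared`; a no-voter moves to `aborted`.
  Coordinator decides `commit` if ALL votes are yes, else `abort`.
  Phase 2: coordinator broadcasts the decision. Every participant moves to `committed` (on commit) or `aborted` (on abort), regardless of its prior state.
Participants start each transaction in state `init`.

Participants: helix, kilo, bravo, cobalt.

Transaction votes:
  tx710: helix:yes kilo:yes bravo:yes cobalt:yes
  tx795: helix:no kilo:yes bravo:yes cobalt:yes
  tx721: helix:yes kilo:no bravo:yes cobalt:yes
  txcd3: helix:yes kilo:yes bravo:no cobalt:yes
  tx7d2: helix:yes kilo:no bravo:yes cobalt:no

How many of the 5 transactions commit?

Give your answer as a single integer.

Answer: 1

Derivation:
tx710: all yes -> commit (commits=1)
tx795: no from helix -> abort (commits=1)
tx721: no from kilo -> abort (commits=1)
txcd3: no from bravo -> abort (commits=1)
tx7d2: no from kilo, cobalt -> abort (commits=1)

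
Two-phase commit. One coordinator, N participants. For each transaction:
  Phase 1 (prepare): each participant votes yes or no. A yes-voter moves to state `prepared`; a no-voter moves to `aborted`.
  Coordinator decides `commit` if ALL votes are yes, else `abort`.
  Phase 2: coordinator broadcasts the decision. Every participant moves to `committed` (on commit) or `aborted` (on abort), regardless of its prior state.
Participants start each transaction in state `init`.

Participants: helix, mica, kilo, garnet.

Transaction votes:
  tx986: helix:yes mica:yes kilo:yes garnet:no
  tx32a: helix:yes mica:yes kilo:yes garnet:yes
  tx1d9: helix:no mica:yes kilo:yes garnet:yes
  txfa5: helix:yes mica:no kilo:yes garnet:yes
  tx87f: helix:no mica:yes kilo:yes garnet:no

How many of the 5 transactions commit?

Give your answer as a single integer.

Answer: 1

Derivation:
tx986: no from garnet -> abort (commits=0)
tx32a: all yes -> commit (commits=1)
tx1d9: no from helix -> abort (commits=1)
txfa5: no from mica -> abort (commits=1)
tx87f: no from helix, garnet -> abort (commits=1)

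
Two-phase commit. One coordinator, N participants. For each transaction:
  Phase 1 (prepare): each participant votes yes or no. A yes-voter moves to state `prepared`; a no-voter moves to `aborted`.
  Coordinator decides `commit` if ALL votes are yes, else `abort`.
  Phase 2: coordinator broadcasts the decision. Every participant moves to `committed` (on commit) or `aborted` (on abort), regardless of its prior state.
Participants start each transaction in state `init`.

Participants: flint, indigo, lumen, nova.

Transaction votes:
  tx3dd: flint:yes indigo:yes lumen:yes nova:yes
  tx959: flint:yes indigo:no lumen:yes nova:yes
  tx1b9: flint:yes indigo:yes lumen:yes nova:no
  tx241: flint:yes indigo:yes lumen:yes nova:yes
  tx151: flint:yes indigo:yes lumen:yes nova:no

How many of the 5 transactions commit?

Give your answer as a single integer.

Answer: 2

Derivation:
tx3dd: all yes -> commit (commits=1)
tx959: no from indigo -> abort (commits=1)
tx1b9: no from nova -> abort (commits=1)
tx241: all yes -> commit (commits=2)
tx151: no from nova -> abort (commits=2)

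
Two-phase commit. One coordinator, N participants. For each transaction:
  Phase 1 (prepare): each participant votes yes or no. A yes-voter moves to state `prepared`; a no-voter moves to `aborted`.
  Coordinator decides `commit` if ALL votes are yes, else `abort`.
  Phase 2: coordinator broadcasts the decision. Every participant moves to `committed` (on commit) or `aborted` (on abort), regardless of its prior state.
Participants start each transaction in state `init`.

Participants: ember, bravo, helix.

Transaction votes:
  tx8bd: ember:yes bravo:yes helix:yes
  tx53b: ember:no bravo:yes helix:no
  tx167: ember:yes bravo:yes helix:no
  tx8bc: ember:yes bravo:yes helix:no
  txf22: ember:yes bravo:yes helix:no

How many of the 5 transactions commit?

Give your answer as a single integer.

Answer: 1

Derivation:
tx8bd: all yes -> commit (commits=1)
tx53b: no from ember, helix -> abort (commits=1)
tx167: no from helix -> abort (commits=1)
tx8bc: no from helix -> abort (commits=1)
txf22: no from helix -> abort (commits=1)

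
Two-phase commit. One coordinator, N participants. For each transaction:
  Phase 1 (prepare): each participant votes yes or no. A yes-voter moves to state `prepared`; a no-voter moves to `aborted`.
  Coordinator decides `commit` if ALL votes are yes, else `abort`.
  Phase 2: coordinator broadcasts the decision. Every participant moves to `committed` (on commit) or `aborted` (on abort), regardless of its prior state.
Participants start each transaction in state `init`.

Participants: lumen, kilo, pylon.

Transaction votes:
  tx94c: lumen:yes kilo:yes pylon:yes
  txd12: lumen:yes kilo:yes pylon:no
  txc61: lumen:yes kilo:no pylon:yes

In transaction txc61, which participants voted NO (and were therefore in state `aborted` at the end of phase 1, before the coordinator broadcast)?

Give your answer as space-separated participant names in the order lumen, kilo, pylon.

Txn txc61 phase 1: lumen yes -> prepared; kilo no -> aborted; pylon yes -> prepared

Answer: kilo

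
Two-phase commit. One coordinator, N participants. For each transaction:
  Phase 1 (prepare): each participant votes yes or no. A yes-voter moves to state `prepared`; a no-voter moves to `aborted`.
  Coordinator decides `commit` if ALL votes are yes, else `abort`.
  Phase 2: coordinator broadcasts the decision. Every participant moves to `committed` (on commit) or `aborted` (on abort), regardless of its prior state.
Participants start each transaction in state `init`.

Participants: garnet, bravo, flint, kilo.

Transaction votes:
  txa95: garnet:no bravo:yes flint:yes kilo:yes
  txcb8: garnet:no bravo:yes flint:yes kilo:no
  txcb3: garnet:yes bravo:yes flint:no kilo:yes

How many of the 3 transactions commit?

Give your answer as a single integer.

Answer: 0

Derivation:
txa95: no from garnet -> abort (commits=0)
txcb8: no from garnet, kilo -> abort (commits=0)
txcb3: no from flint -> abort (commits=0)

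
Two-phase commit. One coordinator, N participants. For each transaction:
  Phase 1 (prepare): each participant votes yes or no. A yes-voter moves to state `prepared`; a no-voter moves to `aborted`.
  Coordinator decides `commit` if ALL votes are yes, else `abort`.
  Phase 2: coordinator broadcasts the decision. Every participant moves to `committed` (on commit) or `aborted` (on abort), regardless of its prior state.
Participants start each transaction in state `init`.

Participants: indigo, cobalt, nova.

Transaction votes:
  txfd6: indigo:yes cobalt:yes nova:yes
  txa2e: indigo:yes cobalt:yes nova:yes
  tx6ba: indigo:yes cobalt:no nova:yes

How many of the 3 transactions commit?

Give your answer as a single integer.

Answer: 2

Derivation:
txfd6: all yes -> commit (commits=1)
txa2e: all yes -> commit (commits=2)
tx6ba: no from cobalt -> abort (commits=2)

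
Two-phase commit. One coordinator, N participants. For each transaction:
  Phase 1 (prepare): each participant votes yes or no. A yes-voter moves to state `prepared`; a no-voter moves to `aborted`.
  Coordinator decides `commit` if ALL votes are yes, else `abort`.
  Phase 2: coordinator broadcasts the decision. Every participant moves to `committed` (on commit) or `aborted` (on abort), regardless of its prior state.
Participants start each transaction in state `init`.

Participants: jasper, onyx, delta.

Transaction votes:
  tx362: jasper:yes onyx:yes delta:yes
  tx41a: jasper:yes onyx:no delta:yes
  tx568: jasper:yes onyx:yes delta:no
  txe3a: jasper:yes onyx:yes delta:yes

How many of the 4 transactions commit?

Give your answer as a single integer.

Answer: 2

Derivation:
tx362: all yes -> commit (commits=1)
tx41a: no from onyx -> abort (commits=1)
tx568: no from delta -> abort (commits=1)
txe3a: all yes -> commit (commits=2)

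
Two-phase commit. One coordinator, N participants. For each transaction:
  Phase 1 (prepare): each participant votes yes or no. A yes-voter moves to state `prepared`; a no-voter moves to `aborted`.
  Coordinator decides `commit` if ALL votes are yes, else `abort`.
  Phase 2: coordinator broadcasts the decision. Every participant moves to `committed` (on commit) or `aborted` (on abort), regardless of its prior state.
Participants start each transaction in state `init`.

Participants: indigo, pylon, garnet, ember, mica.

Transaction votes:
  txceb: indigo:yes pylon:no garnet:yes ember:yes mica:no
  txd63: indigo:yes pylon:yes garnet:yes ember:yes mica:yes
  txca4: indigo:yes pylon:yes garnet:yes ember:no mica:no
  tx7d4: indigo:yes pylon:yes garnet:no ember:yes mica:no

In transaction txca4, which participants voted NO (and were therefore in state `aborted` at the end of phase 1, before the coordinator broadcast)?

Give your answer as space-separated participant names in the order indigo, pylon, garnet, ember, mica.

Txn txca4 phase 1: indigo yes -> prepared; pylon yes -> prepared; garnet yes -> prepared; ember no -> aborted; mica no -> aborted

Answer: ember mica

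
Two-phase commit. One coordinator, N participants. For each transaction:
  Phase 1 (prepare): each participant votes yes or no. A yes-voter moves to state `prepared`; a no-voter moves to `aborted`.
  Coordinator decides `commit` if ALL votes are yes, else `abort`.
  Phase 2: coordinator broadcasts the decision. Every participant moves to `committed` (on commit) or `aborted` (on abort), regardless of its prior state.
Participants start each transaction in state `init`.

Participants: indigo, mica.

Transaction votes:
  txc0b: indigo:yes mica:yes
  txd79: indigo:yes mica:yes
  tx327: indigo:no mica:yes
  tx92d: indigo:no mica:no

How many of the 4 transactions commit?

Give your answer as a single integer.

txc0b: all yes -> commit (commits=1)
txd79: all yes -> commit (commits=2)
tx327: no from indigo -> abort (commits=2)
tx92d: no from indigo, mica -> abort (commits=2)

Answer: 2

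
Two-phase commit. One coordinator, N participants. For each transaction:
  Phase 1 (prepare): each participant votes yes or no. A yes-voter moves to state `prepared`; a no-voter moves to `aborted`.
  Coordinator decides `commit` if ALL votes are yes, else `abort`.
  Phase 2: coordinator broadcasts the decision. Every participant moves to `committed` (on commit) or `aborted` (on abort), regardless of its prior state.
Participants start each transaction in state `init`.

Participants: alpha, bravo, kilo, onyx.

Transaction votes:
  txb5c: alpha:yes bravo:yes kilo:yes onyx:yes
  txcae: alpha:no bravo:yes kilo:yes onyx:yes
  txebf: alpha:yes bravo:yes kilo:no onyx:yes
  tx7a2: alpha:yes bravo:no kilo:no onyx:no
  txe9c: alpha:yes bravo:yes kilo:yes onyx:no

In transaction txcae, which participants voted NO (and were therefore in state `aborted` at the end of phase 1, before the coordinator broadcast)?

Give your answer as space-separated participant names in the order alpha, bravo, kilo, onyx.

Answer: alpha

Derivation:
Txn txcae phase 1: alpha no -> aborted; bravo yes -> prepared; kilo yes -> prepared; onyx yes -> prepared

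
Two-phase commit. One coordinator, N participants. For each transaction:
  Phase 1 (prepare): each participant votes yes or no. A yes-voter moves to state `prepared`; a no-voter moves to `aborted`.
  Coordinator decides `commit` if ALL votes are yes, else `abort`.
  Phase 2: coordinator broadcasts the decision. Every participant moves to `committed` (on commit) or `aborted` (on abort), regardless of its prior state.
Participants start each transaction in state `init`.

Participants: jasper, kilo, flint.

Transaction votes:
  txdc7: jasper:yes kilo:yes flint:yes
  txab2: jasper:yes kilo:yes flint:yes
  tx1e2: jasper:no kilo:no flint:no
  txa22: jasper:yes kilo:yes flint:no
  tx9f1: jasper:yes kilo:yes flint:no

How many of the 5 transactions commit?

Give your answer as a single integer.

Answer: 2

Derivation:
txdc7: all yes -> commit (commits=1)
txab2: all yes -> commit (commits=2)
tx1e2: no from jasper, kilo, flint -> abort (commits=2)
txa22: no from flint -> abort (commits=2)
tx9f1: no from flint -> abort (commits=2)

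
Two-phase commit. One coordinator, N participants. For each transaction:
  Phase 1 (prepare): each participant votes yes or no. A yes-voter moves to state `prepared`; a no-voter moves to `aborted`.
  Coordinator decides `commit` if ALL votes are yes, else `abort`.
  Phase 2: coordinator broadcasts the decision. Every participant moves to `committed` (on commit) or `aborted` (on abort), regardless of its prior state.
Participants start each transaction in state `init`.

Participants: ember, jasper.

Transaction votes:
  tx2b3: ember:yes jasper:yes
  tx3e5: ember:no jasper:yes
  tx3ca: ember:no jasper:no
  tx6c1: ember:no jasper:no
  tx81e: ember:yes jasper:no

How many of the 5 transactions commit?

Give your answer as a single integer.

tx2b3: all yes -> commit (commits=1)
tx3e5: no from ember -> abort (commits=1)
tx3ca: no from ember, jasper -> abort (commits=1)
tx6c1: no from ember, jasper -> abort (commits=1)
tx81e: no from jasper -> abort (commits=1)

Answer: 1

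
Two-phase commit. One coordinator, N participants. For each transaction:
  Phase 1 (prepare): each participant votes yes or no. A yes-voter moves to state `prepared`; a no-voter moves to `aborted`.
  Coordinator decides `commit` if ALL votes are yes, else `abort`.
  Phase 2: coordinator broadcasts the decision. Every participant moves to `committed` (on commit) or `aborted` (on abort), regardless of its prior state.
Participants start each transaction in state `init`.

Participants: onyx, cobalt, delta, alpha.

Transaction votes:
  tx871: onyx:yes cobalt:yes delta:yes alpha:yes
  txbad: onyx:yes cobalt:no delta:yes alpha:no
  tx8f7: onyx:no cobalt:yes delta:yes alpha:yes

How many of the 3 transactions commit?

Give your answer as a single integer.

tx871: all yes -> commit (commits=1)
txbad: no from cobalt, alpha -> abort (commits=1)
tx8f7: no from onyx -> abort (commits=1)

Answer: 1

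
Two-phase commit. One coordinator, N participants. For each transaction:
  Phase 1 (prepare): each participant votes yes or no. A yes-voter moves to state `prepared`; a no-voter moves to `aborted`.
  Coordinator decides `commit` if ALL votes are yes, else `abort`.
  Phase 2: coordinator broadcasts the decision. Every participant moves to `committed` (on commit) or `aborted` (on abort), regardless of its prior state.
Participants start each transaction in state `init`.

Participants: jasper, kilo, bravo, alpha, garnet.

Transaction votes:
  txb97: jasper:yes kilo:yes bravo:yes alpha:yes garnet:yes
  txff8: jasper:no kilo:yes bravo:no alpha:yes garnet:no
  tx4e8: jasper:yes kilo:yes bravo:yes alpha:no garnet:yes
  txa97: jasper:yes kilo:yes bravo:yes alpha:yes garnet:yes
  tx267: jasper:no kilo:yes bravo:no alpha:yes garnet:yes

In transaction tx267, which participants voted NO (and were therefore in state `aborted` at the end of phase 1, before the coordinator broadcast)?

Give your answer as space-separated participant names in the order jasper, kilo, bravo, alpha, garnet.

Txn tx267 phase 1: jasper no -> aborted; kilo yes -> prepared; bravo no -> aborted; alpha yes -> prepared; garnet yes -> prepared

Answer: jasper bravo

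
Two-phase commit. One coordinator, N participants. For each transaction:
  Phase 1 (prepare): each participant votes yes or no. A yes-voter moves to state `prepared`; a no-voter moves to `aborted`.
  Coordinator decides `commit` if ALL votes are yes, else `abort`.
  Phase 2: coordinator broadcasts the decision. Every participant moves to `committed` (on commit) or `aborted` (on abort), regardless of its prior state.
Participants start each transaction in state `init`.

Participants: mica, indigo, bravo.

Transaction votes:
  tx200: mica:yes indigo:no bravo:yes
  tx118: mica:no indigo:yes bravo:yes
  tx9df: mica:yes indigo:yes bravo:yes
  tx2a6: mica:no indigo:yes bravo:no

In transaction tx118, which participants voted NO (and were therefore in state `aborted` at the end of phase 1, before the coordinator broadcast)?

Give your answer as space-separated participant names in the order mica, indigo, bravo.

Answer: mica

Derivation:
Txn tx118 phase 1: mica no -> aborted; indigo yes -> prepared; bravo yes -> prepared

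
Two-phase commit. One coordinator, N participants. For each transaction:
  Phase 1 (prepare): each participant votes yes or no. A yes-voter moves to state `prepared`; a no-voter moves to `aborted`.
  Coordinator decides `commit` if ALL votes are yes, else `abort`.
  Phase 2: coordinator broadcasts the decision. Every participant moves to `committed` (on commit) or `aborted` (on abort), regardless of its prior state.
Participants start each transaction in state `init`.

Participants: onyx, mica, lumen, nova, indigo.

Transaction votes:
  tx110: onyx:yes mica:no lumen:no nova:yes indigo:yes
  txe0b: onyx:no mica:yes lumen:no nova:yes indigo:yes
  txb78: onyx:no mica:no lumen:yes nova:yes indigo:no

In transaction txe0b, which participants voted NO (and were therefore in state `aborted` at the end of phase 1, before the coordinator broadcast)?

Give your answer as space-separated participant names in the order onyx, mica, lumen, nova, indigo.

Txn txe0b phase 1: onyx no -> aborted; mica yes -> prepared; lumen no -> aborted; nova yes -> prepared; indigo yes -> prepared

Answer: onyx lumen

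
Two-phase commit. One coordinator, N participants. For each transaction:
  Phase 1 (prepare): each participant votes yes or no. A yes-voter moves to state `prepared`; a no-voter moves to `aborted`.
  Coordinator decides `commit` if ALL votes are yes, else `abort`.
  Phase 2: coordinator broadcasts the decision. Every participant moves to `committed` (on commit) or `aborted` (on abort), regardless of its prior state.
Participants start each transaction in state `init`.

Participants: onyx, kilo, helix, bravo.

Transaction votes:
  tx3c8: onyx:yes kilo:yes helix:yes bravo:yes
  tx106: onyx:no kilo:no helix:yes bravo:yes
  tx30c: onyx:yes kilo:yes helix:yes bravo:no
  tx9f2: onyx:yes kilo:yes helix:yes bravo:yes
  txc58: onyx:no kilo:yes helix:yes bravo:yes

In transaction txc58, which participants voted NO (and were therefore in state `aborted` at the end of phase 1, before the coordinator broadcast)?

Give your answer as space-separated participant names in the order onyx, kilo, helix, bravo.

Answer: onyx

Derivation:
Txn txc58 phase 1: onyx no -> aborted; kilo yes -> prepared; helix yes -> prepared; bravo yes -> prepared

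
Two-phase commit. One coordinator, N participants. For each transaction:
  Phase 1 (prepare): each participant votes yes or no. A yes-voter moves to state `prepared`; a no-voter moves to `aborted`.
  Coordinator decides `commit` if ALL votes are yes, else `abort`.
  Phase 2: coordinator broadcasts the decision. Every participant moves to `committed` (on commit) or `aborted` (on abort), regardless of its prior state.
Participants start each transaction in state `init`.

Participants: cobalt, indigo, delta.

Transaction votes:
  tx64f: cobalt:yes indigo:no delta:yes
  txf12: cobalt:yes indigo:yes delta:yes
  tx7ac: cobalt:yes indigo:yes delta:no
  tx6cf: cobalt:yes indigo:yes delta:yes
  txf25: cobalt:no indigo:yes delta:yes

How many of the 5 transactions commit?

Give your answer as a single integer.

tx64f: no from indigo -> abort (commits=0)
txf12: all yes -> commit (commits=1)
tx7ac: no from delta -> abort (commits=1)
tx6cf: all yes -> commit (commits=2)
txf25: no from cobalt -> abort (commits=2)

Answer: 2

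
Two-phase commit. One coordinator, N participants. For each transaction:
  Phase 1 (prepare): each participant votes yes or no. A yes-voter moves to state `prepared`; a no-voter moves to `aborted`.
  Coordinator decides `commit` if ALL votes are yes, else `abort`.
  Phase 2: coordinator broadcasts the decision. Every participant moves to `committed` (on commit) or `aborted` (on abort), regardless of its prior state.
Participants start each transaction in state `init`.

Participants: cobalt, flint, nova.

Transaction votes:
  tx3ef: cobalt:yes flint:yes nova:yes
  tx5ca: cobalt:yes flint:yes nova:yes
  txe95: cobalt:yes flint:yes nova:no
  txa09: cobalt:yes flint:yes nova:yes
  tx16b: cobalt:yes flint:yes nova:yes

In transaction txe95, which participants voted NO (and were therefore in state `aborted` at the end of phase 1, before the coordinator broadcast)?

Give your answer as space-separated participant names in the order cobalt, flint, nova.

Answer: nova

Derivation:
Txn txe95 phase 1: cobalt yes -> prepared; flint yes -> prepared; nova no -> aborted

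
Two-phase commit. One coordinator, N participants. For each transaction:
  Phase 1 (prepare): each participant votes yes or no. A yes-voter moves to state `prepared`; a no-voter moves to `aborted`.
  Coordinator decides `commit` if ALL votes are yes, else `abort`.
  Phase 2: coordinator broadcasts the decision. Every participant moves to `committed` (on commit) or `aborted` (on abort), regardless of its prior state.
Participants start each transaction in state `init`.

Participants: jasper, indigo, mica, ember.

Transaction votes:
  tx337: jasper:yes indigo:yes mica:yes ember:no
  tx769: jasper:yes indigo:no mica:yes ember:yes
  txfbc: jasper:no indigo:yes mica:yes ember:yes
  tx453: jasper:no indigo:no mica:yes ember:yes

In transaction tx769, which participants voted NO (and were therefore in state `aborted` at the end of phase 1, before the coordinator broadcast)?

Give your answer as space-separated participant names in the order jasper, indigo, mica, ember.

Answer: indigo

Derivation:
Txn tx769 phase 1: jasper yes -> prepared; indigo no -> aborted; mica yes -> prepared; ember yes -> prepared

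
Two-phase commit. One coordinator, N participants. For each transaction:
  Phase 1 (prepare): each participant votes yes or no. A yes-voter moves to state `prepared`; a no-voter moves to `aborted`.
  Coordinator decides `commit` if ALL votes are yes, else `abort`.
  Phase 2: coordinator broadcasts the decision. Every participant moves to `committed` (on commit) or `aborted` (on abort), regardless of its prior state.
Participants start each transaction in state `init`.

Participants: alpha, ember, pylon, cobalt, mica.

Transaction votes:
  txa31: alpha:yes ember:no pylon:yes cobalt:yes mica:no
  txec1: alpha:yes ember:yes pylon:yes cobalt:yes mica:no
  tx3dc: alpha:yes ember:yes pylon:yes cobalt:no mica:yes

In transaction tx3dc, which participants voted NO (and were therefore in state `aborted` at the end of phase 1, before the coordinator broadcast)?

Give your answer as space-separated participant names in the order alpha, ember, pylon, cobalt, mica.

Answer: cobalt

Derivation:
Txn tx3dc phase 1: alpha yes -> prepared; ember yes -> prepared; pylon yes -> prepared; cobalt no -> aborted; mica yes -> prepared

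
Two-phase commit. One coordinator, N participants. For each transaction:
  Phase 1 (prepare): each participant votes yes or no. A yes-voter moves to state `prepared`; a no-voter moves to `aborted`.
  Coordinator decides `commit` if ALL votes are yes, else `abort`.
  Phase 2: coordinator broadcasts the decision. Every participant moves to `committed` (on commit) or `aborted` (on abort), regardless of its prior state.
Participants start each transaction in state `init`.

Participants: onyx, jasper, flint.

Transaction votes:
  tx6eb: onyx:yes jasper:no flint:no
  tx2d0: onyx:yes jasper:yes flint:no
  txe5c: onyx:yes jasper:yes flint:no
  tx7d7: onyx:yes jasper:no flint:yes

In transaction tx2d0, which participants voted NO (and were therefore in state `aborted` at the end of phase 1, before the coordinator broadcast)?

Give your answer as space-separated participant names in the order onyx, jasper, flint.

Txn tx2d0 phase 1: onyx yes -> prepared; jasper yes -> prepared; flint no -> aborted

Answer: flint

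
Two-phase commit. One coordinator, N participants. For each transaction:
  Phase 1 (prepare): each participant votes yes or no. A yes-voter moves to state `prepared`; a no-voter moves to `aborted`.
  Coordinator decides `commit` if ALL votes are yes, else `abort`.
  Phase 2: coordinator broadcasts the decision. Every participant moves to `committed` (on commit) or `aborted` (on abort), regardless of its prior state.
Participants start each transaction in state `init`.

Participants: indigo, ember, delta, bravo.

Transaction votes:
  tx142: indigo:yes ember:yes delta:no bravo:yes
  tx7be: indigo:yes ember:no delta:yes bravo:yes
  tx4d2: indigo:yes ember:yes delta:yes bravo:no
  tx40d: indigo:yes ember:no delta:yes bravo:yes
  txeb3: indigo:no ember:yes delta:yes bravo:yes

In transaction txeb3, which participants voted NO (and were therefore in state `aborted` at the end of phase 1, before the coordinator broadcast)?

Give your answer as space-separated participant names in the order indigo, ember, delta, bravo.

Answer: indigo

Derivation:
Txn txeb3 phase 1: indigo no -> aborted; ember yes -> prepared; delta yes -> prepared; bravo yes -> prepared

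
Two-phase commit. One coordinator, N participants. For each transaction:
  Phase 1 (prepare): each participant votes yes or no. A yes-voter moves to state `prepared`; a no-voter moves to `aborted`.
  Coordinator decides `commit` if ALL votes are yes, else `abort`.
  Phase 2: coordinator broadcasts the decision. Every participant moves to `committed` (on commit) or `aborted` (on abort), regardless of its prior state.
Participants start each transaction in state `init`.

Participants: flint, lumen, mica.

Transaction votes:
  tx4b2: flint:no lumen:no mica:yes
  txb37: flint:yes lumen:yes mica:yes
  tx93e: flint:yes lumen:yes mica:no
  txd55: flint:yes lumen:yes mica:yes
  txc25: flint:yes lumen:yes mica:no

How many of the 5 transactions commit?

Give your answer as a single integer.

Answer: 2

Derivation:
tx4b2: no from flint, lumen -> abort (commits=0)
txb37: all yes -> commit (commits=1)
tx93e: no from mica -> abort (commits=1)
txd55: all yes -> commit (commits=2)
txc25: no from mica -> abort (commits=2)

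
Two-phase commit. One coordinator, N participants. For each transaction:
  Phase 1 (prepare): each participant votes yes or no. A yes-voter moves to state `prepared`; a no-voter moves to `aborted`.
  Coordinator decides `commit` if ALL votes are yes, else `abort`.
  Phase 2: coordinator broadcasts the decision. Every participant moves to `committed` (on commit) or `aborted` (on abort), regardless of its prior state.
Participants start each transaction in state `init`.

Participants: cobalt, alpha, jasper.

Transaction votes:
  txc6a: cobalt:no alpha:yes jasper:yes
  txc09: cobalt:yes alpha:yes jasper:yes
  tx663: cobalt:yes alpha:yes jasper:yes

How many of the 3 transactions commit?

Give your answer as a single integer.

txc6a: no from cobalt -> abort (commits=0)
txc09: all yes -> commit (commits=1)
tx663: all yes -> commit (commits=2)

Answer: 2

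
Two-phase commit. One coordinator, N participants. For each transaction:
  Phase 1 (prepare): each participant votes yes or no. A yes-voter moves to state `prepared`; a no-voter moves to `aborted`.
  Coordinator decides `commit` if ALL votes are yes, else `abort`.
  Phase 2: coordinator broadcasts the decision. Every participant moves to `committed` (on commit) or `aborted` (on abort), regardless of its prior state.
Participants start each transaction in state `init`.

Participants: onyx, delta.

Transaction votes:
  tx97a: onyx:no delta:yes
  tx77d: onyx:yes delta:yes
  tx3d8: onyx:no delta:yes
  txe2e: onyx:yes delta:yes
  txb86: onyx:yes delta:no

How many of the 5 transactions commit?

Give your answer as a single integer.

Answer: 2

Derivation:
tx97a: no from onyx -> abort (commits=0)
tx77d: all yes -> commit (commits=1)
tx3d8: no from onyx -> abort (commits=1)
txe2e: all yes -> commit (commits=2)
txb86: no from delta -> abort (commits=2)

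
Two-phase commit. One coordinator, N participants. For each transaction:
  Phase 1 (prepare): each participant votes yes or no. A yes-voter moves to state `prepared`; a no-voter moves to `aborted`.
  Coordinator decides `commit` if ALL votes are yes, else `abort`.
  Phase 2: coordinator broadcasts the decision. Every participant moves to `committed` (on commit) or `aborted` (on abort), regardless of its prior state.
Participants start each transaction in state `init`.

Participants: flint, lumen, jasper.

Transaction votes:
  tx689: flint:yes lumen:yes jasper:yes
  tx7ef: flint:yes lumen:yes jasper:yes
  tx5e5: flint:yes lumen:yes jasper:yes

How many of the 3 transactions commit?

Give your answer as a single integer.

tx689: all yes -> commit (commits=1)
tx7ef: all yes -> commit (commits=2)
tx5e5: all yes -> commit (commits=3)

Answer: 3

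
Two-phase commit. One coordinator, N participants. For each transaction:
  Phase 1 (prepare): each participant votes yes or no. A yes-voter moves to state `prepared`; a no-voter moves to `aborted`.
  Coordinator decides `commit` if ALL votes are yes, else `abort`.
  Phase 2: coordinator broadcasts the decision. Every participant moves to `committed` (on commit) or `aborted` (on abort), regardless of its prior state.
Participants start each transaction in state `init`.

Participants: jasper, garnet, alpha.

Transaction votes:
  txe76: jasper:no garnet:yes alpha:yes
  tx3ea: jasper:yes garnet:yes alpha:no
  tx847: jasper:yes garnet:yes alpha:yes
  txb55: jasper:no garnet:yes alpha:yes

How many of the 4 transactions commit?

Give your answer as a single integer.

txe76: no from jasper -> abort (commits=0)
tx3ea: no from alpha -> abort (commits=0)
tx847: all yes -> commit (commits=1)
txb55: no from jasper -> abort (commits=1)

Answer: 1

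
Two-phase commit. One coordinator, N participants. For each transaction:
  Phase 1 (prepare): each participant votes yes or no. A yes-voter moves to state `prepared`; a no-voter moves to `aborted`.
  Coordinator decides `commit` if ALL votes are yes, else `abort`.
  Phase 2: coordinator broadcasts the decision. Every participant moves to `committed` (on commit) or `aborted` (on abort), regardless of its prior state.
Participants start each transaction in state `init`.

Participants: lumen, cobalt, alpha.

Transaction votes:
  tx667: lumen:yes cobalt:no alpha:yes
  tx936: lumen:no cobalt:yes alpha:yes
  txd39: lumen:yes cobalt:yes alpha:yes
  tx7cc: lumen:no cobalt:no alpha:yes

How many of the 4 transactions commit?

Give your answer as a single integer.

tx667: no from cobalt -> abort (commits=0)
tx936: no from lumen -> abort (commits=0)
txd39: all yes -> commit (commits=1)
tx7cc: no from lumen, cobalt -> abort (commits=1)

Answer: 1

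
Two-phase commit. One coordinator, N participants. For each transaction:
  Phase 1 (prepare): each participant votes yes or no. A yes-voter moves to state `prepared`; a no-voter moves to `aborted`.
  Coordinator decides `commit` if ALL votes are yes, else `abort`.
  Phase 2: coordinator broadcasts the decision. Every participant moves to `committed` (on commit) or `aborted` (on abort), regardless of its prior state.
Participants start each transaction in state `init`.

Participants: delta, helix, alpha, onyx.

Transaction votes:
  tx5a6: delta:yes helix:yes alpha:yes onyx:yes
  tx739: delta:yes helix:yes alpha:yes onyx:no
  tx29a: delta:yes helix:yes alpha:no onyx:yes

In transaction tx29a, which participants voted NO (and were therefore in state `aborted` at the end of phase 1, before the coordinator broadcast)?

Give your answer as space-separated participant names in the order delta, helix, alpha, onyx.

Txn tx29a phase 1: delta yes -> prepared; helix yes -> prepared; alpha no -> aborted; onyx yes -> prepared

Answer: alpha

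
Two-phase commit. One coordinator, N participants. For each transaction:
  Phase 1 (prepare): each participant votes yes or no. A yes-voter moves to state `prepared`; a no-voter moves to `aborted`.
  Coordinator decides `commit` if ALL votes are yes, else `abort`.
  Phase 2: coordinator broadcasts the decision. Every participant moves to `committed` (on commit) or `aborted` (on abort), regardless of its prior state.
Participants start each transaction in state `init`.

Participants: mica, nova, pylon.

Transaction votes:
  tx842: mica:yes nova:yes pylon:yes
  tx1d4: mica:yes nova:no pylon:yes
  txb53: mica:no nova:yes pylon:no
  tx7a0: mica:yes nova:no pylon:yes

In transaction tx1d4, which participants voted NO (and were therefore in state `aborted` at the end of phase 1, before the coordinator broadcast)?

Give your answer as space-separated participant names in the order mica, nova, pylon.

Txn tx1d4 phase 1: mica yes -> prepared; nova no -> aborted; pylon yes -> prepared

Answer: nova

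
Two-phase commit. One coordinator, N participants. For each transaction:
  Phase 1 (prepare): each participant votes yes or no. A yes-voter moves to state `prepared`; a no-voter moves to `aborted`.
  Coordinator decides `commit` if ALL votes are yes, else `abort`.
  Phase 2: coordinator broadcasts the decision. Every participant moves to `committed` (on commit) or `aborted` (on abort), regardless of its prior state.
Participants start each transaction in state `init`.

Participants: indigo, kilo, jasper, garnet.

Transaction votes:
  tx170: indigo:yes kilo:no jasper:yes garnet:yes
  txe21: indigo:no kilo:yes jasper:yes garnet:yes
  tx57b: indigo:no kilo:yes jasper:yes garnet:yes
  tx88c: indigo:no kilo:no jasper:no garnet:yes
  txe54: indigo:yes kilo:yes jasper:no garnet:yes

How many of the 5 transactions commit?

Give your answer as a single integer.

Answer: 0

Derivation:
tx170: no from kilo -> abort (commits=0)
txe21: no from indigo -> abort (commits=0)
tx57b: no from indigo -> abort (commits=0)
tx88c: no from indigo, kilo, jasper -> abort (commits=0)
txe54: no from jasper -> abort (commits=0)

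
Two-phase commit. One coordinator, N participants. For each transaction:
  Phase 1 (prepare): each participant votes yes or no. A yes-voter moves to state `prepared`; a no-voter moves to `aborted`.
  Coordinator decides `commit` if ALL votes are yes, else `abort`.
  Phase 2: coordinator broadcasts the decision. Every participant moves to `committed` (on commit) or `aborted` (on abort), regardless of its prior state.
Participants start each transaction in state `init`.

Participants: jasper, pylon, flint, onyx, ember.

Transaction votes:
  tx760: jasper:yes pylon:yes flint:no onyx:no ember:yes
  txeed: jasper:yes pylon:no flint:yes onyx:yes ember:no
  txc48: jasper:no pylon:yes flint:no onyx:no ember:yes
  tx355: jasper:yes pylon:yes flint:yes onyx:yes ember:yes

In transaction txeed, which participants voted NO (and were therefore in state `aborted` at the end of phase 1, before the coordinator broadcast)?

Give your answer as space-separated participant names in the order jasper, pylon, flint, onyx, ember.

Answer: pylon ember

Derivation:
Txn txeed phase 1: jasper yes -> prepared; pylon no -> aborted; flint yes -> prepared; onyx yes -> prepared; ember no -> aborted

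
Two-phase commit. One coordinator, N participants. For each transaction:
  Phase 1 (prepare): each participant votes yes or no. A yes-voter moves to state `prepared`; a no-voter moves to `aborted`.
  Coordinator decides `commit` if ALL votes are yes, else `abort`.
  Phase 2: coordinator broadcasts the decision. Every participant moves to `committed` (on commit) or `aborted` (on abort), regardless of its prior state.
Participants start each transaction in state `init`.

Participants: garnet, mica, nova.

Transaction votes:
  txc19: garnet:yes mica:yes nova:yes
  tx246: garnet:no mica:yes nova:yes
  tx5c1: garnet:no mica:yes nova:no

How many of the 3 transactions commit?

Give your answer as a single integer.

Answer: 1

Derivation:
txc19: all yes -> commit (commits=1)
tx246: no from garnet -> abort (commits=1)
tx5c1: no from garnet, nova -> abort (commits=1)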